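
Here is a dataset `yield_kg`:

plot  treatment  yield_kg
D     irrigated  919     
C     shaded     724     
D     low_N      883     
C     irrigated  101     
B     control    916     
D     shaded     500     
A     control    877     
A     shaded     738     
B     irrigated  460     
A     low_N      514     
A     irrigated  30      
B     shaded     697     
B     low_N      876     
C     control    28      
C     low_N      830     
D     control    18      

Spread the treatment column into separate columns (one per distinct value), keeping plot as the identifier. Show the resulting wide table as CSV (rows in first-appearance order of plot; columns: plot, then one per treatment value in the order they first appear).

plot,irrigated,shaded,low_N,control
D,919,500,883,18
C,101,724,830,28
B,460,697,876,916
A,30,738,514,877

Columns: plot plus the 4 distinct treatment values (irrigated, shaded, low_N, control).
For example, row D column irrigated takes yield_kg=919 from the long row (D, irrigated).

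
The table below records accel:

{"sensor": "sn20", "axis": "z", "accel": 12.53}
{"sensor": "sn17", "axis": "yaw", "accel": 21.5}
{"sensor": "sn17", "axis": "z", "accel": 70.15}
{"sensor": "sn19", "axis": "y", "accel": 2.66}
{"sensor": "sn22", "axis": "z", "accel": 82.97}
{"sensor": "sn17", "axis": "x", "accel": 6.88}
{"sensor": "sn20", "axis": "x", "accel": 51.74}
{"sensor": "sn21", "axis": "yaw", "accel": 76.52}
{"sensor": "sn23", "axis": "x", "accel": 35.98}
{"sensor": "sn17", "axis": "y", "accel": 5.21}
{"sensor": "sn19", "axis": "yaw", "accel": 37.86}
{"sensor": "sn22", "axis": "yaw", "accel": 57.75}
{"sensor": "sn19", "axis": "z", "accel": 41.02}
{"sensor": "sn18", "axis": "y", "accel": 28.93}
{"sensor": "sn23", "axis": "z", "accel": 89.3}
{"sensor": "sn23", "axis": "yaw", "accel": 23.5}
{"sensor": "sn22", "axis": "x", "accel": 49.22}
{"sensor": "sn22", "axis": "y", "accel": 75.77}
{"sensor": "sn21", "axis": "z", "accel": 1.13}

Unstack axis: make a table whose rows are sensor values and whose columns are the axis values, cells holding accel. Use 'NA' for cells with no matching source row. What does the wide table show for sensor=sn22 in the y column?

75.77

The long row with sensor=sn22, axis=y has accel=75.77.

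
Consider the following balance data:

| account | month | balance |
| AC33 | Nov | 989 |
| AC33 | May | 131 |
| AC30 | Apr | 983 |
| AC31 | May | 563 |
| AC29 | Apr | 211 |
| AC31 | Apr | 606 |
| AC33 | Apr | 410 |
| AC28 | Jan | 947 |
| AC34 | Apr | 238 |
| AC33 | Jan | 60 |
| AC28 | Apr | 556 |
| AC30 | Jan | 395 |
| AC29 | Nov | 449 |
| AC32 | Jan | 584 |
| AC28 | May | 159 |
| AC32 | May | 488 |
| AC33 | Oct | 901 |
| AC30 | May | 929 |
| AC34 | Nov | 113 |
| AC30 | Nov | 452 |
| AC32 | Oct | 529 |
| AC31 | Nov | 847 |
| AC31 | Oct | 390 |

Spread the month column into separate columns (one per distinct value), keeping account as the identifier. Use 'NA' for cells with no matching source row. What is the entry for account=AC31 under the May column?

The long row with account=AC31, month=May has balance=563.

563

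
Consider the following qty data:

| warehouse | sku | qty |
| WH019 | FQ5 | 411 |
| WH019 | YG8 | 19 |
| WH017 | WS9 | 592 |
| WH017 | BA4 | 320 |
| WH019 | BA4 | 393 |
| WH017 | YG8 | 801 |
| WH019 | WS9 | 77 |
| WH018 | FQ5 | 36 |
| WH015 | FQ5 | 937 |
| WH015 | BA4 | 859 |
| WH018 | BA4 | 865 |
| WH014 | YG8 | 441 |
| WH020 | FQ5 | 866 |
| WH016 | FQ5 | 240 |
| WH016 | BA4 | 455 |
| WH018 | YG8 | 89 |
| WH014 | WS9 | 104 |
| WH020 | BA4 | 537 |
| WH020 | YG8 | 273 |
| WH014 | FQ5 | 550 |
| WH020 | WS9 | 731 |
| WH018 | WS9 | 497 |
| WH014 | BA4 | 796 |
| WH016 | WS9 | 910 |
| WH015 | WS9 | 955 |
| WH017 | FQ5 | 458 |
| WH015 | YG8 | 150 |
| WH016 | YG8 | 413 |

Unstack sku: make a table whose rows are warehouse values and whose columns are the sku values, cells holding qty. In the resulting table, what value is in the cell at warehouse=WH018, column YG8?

Wide layout: rows indexed by warehouse, columns are the 4 distinct sku values (FQ5, YG8, WS9, BA4).
Cell (warehouse=WH018, sku=YG8) draws from the long row where warehouse=WH018 and sku=YG8, which has qty=89.

89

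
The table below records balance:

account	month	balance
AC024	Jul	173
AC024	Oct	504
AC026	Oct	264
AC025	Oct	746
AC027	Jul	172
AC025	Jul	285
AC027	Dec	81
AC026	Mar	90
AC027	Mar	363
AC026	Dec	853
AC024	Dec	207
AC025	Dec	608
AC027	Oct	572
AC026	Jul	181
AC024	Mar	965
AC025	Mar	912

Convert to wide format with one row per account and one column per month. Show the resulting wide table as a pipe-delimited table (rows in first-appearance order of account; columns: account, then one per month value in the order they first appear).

Columns: account plus the 4 distinct month values (Jul, Oct, Dec, Mar).
For example, row AC024 column Jul takes balance=173 from the long row (AC024, Jul).

| account | Jul | Oct | Dec | Mar |
| AC024 | 173 | 504 | 207 | 965 |
| AC026 | 181 | 264 | 853 | 90 |
| AC025 | 285 | 746 | 608 | 912 |
| AC027 | 172 | 572 | 81 | 363 |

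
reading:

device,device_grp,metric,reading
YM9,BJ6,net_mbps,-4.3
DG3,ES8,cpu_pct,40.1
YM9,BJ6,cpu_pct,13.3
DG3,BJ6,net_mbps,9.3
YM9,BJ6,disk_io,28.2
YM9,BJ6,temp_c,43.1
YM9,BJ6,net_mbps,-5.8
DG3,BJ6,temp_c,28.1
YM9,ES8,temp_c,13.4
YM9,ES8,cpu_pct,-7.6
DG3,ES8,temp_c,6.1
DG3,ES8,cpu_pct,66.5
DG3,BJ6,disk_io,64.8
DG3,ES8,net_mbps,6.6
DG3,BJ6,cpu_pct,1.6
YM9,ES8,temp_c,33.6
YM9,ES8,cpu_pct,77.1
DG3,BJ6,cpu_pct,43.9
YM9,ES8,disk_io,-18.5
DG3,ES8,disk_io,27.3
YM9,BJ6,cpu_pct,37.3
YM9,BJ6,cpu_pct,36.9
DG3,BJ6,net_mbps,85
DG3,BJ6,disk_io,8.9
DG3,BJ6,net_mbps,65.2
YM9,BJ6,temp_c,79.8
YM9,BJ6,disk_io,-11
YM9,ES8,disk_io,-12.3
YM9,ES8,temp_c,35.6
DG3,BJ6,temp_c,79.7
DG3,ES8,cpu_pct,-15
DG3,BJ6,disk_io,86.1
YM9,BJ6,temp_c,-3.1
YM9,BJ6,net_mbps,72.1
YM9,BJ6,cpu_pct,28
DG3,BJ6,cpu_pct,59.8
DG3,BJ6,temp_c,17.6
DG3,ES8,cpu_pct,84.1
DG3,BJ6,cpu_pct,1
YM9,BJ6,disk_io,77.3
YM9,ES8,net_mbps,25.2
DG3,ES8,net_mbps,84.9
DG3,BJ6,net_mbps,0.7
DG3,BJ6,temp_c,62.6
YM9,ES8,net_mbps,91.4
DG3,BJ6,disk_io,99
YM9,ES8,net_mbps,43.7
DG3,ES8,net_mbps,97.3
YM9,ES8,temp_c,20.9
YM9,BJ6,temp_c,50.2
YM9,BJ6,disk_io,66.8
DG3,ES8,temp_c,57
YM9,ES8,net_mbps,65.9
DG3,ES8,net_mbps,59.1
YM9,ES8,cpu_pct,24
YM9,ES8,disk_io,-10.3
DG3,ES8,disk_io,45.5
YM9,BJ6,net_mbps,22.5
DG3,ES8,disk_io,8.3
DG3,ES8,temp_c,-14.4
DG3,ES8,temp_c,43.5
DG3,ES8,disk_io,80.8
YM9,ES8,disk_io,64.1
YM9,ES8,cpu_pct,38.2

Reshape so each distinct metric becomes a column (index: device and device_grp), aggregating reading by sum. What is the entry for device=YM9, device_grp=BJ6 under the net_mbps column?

Rows with device=YM9, device_grp=BJ6 and metric=net_mbps: reading values are -4.3, -5.8, 72.1, 22.5.
-4.3 + -5.8 + 72.1 + 22.5 = 84.5.

84.5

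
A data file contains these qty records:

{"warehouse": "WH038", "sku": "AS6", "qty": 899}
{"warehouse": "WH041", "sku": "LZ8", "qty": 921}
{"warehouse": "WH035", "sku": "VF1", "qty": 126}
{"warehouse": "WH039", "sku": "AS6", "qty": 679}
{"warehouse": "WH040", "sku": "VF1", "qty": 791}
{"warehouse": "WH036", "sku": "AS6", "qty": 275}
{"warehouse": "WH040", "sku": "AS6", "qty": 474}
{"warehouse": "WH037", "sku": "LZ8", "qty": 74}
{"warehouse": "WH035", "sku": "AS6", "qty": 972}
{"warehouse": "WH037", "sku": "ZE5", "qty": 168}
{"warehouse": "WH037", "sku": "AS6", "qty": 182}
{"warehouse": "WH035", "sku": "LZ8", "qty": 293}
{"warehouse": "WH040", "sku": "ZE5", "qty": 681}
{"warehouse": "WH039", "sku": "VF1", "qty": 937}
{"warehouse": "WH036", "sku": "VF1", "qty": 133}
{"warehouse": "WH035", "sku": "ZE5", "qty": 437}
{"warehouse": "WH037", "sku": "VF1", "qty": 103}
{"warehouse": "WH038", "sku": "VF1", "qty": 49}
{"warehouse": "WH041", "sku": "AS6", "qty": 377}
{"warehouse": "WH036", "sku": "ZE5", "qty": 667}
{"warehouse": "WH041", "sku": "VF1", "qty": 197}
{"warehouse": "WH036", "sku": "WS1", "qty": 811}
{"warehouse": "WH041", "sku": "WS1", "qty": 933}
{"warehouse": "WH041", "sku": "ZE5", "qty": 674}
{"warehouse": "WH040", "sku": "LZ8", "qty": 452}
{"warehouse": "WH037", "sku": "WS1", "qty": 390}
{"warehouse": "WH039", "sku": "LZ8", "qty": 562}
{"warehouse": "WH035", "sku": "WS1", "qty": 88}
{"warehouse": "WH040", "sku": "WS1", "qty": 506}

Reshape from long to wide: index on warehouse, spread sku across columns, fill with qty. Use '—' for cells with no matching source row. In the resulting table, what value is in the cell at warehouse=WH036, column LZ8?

—

No long-format row has warehouse=WH036 and sku=LZ8, so the cell is —.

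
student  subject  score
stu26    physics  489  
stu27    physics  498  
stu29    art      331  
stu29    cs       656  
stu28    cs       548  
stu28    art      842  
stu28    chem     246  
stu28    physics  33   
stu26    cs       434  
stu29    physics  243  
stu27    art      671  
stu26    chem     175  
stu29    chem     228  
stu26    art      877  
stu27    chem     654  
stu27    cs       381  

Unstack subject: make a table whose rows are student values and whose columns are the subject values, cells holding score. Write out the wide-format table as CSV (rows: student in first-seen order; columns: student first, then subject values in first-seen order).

student,physics,art,cs,chem
stu26,489,877,434,175
stu27,498,671,381,654
stu29,243,331,656,228
stu28,33,842,548,246

Columns: student plus the 4 distinct subject values (physics, art, cs, chem).
For example, row stu26 column physics takes score=489 from the long row (stu26, physics).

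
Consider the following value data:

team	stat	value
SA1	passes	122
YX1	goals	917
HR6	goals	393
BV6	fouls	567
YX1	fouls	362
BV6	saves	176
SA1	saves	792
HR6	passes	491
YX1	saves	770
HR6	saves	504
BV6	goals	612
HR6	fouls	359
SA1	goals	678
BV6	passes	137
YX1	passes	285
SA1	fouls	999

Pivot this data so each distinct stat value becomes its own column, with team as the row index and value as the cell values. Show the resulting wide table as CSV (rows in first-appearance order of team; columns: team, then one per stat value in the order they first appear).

team,passes,goals,fouls,saves
SA1,122,678,999,792
YX1,285,917,362,770
HR6,491,393,359,504
BV6,137,612,567,176

Columns: team plus the 4 distinct stat values (passes, goals, fouls, saves).
For example, row SA1 column passes takes value=122 from the long row (SA1, passes).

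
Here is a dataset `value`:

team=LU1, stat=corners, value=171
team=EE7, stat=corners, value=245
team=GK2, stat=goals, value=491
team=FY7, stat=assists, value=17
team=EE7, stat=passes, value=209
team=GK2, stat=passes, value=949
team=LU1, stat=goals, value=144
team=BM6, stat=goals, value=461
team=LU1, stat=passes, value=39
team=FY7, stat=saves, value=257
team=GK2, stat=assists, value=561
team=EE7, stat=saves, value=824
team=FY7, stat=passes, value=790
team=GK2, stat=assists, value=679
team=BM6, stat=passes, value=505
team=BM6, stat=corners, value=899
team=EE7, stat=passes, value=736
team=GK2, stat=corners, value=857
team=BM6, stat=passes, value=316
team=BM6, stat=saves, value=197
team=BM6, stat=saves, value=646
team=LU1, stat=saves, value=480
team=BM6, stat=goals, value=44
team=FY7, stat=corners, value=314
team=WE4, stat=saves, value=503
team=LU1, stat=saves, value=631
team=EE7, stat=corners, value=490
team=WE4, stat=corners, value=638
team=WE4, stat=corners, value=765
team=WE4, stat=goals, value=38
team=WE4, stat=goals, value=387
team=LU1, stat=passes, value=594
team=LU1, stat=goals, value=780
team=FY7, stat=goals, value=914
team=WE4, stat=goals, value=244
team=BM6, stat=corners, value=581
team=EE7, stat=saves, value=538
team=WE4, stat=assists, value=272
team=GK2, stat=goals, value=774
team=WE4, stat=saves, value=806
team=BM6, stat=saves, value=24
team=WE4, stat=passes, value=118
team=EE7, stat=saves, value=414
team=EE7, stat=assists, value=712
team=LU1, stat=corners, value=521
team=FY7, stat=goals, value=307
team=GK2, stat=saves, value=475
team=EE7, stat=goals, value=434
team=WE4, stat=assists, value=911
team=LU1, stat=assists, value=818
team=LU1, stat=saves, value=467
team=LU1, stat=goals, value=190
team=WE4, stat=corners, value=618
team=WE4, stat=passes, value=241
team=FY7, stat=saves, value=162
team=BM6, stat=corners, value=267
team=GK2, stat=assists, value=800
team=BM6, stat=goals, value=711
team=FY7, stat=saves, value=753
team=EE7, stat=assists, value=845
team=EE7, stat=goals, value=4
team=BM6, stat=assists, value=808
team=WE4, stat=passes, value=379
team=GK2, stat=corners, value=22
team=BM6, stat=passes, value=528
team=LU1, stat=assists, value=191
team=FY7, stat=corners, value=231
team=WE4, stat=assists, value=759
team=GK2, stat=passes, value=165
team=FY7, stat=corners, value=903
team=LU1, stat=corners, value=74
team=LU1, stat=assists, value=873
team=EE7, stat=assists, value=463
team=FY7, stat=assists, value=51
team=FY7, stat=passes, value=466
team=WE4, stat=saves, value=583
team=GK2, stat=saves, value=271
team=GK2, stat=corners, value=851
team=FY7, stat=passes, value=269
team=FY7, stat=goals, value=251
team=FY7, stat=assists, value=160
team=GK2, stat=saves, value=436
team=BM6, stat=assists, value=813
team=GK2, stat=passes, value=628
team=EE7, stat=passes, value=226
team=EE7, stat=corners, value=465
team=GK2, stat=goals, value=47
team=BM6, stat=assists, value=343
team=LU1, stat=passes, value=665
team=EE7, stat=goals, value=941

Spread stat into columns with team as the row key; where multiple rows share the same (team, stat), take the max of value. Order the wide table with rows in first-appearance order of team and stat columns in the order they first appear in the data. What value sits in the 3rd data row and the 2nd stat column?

With rows in first-appearance order of team, row 3 is team=GK2. stat columns in first-appearance order: corners, goals, assists, passes, saves; column 2 is goals.
Long rows with team=GK2, stat=goals: max(491, 774, 47) = 774.

774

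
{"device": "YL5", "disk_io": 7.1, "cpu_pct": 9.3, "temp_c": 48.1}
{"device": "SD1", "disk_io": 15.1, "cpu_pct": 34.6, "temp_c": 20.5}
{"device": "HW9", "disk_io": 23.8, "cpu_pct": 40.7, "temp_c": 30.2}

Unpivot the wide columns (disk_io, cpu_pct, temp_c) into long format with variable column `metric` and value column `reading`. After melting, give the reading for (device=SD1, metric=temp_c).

20.5

Unpivoting turns each (device, wide-column) pair into one long row.
The wide cell at row SD1, column temp_c holds 20.5, so the long row (SD1, temp_c) has reading=20.5.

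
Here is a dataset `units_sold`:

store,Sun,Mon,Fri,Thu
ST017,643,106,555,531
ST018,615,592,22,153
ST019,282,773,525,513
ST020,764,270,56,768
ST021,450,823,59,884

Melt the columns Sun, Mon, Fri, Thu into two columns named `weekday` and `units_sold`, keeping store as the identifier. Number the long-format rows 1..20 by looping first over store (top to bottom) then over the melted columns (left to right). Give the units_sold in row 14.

270

20 rows total (5 × 4). Row 14: index ⌊(14-1)/4⌋ = 3 into store → ST020; (14-1) mod 4 = 1 into the melted columns → Mon.
So row 14 is (ST020, Mon, 270); units_sold = 270.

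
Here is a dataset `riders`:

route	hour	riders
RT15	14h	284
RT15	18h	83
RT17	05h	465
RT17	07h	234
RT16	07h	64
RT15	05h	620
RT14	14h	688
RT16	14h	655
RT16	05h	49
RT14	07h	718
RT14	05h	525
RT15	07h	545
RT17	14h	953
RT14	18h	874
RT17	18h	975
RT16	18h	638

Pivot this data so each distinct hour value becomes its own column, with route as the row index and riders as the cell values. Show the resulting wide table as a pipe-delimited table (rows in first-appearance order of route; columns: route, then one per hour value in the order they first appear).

Columns: route plus the 4 distinct hour values (14h, 18h, 05h, 07h).
For example, row RT15 column 14h takes riders=284 from the long row (RT15, 14h).

| route | 14h | 18h | 05h | 07h |
| RT15 | 284 | 83 | 620 | 545 |
| RT17 | 953 | 975 | 465 | 234 |
| RT16 | 655 | 638 | 49 | 64 |
| RT14 | 688 | 874 | 525 | 718 |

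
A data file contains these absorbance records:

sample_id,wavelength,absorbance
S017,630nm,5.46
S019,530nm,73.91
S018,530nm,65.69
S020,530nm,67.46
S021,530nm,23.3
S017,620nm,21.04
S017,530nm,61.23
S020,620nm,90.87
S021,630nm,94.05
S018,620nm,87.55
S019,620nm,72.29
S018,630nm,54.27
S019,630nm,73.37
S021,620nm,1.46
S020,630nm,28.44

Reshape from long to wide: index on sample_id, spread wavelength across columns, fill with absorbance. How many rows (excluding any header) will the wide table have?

5 distinct sample_id values → 5 rows.

5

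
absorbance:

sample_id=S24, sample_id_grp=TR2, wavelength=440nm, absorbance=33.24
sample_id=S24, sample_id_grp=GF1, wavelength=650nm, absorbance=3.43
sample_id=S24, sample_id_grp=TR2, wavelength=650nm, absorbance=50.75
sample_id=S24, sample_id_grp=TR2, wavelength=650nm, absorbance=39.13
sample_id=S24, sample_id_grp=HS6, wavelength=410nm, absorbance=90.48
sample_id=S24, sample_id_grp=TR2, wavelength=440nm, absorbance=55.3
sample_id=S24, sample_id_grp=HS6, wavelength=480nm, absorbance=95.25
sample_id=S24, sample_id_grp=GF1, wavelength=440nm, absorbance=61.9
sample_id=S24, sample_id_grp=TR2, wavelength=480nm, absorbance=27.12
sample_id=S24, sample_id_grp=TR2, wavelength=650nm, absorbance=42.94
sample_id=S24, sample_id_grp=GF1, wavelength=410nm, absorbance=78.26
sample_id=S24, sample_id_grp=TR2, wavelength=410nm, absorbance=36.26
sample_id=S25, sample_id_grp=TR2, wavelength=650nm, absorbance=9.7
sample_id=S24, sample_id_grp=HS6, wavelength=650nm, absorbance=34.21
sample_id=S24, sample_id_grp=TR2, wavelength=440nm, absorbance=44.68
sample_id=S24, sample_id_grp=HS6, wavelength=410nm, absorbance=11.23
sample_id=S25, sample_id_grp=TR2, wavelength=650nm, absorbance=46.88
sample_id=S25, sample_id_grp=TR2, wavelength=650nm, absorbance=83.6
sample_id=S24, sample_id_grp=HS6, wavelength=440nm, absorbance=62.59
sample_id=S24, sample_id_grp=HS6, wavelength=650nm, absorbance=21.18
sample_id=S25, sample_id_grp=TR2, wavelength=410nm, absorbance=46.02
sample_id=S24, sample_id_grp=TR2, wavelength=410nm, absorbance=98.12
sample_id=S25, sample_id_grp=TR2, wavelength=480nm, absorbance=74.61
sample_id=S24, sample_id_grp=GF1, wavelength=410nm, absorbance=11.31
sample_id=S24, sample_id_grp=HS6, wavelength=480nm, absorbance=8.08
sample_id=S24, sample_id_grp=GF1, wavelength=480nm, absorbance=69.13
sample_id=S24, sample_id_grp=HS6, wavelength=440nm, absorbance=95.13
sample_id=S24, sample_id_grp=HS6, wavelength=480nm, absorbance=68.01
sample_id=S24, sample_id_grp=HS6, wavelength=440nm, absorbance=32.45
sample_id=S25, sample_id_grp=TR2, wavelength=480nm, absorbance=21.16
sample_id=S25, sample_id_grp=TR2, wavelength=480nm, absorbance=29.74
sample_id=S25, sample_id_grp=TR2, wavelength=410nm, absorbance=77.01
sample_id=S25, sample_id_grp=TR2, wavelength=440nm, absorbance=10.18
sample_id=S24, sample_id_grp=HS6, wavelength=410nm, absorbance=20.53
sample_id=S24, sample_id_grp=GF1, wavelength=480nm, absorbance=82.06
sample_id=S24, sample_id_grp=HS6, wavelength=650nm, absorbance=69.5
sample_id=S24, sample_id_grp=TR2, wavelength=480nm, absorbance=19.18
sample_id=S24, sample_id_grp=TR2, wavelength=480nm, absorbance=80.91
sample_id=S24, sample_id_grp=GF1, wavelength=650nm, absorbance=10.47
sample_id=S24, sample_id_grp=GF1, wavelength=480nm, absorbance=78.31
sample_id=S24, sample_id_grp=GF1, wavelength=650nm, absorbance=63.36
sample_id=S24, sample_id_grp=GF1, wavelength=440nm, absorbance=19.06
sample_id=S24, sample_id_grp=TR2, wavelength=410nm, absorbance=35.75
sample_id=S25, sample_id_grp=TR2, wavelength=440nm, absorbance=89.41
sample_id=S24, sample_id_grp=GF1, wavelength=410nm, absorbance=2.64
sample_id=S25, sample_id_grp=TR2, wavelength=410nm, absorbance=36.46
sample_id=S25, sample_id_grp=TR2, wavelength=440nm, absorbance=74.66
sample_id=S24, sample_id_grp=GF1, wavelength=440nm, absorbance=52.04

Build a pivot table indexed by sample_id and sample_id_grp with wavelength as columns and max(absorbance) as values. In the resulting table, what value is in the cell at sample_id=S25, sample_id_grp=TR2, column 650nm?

Rows with sample_id=S25, sample_id_grp=TR2 and wavelength=650nm: absorbance values are 9.7, 46.88, 83.6.
max(9.7, 46.88, 83.6) = 83.6.

83.6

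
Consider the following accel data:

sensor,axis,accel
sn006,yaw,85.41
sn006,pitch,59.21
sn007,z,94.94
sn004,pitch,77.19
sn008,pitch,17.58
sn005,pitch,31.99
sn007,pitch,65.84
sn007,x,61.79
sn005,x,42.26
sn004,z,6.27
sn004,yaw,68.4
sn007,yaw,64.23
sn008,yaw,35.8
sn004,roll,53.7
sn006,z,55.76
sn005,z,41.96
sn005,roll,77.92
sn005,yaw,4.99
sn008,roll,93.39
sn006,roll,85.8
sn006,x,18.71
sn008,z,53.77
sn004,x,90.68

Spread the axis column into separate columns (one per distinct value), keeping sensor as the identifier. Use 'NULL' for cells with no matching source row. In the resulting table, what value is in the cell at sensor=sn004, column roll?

The long row with sensor=sn004, axis=roll has accel=53.7.

53.7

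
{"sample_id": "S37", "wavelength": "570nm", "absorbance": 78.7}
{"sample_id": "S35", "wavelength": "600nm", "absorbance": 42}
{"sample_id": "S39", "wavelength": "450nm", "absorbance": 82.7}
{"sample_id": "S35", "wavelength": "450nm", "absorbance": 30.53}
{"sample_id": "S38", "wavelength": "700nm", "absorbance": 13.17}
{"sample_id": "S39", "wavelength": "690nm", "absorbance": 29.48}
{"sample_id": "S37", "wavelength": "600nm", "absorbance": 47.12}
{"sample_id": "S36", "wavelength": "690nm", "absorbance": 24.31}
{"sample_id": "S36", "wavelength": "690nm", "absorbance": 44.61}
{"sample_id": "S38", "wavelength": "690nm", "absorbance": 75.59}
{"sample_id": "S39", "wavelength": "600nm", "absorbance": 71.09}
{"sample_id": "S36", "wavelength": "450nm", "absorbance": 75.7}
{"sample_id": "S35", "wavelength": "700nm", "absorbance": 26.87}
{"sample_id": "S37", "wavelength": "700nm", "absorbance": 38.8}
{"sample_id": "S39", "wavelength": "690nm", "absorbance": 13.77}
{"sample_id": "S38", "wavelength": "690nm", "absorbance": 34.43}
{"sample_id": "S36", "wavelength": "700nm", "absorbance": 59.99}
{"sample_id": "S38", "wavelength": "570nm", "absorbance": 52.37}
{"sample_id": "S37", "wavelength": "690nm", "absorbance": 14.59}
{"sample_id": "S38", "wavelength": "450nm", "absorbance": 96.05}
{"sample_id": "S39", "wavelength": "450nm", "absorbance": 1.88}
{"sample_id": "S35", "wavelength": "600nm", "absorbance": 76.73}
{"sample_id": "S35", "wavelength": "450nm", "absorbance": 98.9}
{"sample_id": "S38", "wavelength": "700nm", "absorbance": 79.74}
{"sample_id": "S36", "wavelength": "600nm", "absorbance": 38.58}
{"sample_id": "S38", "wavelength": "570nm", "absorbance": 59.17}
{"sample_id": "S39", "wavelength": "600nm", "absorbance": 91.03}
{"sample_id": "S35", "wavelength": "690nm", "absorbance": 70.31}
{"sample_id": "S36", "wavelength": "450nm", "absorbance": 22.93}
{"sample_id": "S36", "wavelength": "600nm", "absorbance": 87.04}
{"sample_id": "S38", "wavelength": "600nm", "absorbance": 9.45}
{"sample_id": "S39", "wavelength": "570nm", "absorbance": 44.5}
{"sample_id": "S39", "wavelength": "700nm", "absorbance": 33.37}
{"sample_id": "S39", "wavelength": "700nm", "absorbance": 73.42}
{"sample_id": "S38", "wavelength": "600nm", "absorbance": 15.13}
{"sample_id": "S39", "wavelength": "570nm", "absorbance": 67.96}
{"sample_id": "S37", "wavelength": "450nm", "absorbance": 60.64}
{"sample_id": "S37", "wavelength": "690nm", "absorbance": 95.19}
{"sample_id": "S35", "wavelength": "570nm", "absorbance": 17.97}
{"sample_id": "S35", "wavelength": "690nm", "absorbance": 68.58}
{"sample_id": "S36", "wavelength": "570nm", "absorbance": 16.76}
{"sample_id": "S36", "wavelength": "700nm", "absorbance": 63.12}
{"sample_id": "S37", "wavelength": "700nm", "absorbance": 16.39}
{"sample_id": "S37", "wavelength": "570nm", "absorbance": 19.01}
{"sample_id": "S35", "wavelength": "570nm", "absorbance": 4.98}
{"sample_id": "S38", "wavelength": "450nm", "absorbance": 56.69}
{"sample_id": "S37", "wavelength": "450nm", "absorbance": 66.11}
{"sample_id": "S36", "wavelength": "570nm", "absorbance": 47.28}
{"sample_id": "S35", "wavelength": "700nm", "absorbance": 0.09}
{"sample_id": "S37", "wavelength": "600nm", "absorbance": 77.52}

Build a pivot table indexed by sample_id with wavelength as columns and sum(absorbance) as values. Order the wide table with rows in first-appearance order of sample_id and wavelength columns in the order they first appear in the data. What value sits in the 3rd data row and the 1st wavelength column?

112.46

With rows in first-appearance order of sample_id, row 3 is sample_id=S39. wavelength columns in first-appearance order: 570nm, 600nm, 450nm, 700nm, 690nm; column 1 is 570nm.
Long rows with sample_id=S39, wavelength=570nm: 44.5 + 67.96 = 112.46.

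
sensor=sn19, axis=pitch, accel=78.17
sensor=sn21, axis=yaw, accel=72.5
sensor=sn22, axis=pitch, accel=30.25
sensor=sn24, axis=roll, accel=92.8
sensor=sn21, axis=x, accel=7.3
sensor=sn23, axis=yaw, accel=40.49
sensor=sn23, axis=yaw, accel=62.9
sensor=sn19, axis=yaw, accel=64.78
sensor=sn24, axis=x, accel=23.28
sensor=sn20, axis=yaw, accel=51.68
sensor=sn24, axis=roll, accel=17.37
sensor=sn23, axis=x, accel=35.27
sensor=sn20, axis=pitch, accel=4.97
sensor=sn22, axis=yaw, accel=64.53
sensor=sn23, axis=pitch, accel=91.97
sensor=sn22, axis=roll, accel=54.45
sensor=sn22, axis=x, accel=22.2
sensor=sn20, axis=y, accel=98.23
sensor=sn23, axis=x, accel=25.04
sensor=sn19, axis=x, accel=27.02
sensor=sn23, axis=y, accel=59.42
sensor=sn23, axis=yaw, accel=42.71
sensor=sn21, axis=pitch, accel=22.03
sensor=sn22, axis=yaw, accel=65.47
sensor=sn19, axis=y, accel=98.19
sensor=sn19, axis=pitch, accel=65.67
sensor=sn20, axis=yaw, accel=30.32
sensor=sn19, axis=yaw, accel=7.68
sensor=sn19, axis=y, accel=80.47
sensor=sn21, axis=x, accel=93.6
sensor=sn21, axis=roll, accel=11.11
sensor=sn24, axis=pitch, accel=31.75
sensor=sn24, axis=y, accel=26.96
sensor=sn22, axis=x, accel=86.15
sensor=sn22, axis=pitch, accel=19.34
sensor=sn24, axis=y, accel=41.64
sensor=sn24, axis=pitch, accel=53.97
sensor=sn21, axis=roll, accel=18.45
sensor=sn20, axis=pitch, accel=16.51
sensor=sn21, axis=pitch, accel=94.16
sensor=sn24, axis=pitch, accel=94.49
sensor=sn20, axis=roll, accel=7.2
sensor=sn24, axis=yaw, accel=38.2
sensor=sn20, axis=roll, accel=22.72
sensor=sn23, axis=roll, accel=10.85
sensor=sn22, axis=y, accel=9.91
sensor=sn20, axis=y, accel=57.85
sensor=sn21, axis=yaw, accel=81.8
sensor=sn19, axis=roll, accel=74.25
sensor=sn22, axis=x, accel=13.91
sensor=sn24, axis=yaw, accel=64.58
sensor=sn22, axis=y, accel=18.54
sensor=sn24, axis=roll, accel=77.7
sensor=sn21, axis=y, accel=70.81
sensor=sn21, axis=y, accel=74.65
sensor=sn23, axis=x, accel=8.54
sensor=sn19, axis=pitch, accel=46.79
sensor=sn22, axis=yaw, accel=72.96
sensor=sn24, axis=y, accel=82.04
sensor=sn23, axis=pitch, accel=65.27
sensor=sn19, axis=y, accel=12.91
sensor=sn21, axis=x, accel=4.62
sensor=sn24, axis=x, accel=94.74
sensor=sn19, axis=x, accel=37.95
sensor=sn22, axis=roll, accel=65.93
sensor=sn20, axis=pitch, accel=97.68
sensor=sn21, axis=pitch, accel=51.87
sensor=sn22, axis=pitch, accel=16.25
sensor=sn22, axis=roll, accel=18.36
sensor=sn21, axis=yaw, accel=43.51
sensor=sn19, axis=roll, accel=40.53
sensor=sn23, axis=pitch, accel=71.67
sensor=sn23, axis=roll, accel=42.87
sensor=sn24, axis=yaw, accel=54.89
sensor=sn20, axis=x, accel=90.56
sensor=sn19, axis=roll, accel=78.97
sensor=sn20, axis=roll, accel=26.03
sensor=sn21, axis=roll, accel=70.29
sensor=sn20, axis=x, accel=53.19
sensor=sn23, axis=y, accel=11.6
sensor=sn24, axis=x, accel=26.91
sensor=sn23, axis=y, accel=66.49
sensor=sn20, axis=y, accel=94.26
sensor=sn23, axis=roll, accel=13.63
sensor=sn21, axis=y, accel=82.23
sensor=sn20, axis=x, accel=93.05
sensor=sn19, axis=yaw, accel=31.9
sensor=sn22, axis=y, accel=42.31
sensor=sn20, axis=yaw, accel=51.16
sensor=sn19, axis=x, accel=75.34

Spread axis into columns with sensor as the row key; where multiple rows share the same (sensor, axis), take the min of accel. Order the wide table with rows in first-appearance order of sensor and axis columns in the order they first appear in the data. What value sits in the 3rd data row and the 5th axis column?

9.91

With rows in first-appearance order of sensor, row 3 is sensor=sn22. axis columns in first-appearance order: pitch, yaw, roll, x, y; column 5 is y.
Long rows with sensor=sn22, axis=y: min(9.91, 18.54, 42.31) = 9.91.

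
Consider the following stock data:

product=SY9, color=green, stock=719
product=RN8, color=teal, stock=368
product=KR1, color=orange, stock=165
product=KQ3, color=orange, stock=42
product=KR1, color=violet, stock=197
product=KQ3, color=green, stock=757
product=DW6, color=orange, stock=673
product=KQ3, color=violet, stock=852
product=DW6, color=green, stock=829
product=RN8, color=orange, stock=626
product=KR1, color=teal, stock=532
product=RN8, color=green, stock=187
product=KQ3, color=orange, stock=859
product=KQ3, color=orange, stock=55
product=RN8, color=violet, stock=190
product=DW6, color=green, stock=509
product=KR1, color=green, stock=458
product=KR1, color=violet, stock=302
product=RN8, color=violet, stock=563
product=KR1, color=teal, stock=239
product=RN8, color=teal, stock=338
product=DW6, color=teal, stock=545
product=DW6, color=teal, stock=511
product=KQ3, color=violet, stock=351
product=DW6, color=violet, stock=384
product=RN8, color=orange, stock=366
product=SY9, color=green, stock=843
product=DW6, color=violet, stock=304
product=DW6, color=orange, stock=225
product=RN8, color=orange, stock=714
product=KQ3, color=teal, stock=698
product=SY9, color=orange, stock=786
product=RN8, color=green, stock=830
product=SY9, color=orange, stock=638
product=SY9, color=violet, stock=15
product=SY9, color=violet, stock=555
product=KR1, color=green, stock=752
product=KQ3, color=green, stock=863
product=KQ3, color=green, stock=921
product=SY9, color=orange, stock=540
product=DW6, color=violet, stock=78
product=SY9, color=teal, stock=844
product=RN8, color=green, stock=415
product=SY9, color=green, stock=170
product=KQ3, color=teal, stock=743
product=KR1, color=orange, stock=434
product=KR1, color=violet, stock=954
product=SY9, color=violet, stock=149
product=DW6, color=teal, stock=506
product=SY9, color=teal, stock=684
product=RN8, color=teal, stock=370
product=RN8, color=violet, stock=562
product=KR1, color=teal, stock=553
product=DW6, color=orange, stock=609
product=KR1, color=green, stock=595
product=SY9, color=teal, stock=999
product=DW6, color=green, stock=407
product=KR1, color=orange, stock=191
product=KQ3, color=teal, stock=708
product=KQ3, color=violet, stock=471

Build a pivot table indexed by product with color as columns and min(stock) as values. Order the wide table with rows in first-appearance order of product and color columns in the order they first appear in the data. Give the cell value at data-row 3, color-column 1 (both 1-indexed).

With rows in first-appearance order of product, row 3 is product=KR1. color columns in first-appearance order: green, teal, orange, violet; column 1 is green.
Long rows with product=KR1, color=green: min(458, 752, 595) = 458.

458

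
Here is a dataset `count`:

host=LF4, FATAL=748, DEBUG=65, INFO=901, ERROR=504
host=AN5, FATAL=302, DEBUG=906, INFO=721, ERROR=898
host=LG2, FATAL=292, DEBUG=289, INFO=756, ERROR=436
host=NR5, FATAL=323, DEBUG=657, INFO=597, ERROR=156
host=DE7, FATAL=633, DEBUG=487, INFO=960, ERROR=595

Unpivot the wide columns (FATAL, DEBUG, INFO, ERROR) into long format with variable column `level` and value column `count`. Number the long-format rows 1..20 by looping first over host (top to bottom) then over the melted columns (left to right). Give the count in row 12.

20 rows total (5 × 4). Row 12: index ⌊(12-1)/4⌋ = 2 into host → LG2; (12-1) mod 4 = 3 into the melted columns → ERROR.
So row 12 is (LG2, ERROR, 436); count = 436.

436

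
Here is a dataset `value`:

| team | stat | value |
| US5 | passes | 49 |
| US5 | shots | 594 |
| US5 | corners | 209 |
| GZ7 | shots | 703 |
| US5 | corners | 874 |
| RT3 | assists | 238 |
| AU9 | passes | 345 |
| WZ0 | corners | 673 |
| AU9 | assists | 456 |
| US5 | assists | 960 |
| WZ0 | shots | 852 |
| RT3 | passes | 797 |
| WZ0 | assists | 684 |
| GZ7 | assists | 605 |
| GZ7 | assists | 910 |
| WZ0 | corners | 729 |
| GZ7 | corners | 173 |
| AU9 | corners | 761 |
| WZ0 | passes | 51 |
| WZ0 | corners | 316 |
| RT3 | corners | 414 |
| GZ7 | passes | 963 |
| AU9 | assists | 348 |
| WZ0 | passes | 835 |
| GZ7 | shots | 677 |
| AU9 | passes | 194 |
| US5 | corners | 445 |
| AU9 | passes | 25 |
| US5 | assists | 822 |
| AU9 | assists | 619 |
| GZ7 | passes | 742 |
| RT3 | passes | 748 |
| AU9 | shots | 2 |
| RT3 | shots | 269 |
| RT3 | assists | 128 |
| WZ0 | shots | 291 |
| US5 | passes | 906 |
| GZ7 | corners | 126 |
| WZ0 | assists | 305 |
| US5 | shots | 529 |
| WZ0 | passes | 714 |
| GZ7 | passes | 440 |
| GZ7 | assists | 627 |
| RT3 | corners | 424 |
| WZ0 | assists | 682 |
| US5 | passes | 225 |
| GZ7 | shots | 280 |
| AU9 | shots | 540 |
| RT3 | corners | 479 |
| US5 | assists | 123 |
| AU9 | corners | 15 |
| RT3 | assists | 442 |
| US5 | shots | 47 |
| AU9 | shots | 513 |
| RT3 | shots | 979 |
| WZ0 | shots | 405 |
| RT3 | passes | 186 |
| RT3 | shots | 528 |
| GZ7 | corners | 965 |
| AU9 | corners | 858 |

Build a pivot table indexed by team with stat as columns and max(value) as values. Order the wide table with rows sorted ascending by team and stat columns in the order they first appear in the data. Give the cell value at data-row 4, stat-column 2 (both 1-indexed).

594

With rows sorted ascending by team, row 4 is team=US5. stat columns in first-appearance order: passes, shots, corners, assists; column 2 is shots.
Long rows with team=US5, stat=shots: max(594, 529, 47) = 594.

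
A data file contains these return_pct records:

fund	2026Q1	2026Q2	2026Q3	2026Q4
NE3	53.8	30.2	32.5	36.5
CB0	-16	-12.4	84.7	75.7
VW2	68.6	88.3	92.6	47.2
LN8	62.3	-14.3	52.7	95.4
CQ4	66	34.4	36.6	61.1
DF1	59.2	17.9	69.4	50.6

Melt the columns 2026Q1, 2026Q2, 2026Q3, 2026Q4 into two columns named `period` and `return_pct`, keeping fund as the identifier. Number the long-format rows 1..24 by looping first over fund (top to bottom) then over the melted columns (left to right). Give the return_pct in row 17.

66

24 rows total (6 × 4). Row 17: index ⌊(17-1)/4⌋ = 4 into fund → CQ4; (17-1) mod 4 = 0 into the melted columns → 2026Q1.
So row 17 is (CQ4, 2026Q1, 66); return_pct = 66.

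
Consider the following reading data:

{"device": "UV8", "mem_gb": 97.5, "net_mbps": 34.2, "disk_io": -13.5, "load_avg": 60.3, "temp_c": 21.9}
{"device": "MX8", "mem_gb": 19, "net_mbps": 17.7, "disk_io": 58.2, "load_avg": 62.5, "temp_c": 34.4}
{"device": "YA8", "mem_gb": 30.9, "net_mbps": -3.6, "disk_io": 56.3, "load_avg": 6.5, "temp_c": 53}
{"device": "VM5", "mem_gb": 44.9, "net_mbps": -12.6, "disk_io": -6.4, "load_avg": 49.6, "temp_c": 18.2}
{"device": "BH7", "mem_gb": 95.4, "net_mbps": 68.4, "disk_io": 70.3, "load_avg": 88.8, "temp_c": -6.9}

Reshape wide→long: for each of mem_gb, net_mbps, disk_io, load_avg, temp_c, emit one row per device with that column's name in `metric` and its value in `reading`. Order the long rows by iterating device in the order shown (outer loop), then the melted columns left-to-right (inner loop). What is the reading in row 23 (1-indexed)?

70.3

25 rows total (5 × 5). Row 23: index ⌊(23-1)/5⌋ = 4 into device → BH7; (23-1) mod 5 = 2 into the melted columns → disk_io.
So row 23 is (BH7, disk_io, 70.3); reading = 70.3.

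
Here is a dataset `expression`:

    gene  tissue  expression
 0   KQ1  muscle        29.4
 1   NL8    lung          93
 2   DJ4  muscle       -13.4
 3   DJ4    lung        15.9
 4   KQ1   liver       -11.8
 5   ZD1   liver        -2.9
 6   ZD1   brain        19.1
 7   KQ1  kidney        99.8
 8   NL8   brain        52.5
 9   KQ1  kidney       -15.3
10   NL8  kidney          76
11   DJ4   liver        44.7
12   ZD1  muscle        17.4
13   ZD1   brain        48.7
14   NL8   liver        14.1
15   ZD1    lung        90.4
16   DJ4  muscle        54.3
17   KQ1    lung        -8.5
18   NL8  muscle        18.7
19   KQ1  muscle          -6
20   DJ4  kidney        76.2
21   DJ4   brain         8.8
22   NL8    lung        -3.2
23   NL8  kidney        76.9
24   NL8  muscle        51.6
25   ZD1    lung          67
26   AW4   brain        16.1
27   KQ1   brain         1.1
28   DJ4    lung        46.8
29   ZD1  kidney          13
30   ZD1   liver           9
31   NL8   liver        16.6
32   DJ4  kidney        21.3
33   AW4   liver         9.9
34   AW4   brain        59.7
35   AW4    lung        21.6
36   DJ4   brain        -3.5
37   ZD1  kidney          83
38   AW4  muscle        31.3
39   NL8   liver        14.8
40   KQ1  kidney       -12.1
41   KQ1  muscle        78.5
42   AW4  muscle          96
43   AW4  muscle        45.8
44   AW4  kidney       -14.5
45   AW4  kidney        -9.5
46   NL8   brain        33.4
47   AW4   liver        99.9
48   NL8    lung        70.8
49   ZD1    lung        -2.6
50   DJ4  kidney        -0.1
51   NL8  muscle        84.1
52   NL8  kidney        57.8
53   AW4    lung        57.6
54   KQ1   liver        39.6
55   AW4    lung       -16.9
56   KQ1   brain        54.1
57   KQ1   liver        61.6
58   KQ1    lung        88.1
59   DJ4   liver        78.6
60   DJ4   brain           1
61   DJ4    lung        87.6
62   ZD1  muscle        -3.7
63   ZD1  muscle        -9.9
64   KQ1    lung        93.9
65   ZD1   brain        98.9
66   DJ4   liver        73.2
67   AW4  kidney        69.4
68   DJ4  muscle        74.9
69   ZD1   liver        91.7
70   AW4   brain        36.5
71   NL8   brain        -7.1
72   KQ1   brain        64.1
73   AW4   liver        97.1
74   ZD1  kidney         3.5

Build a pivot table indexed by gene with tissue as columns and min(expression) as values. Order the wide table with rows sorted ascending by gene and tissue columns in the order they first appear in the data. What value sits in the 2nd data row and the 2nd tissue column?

15.9

With rows sorted ascending by gene, row 2 is gene=DJ4. tissue columns in first-appearance order: muscle, lung, liver, brain, kidney; column 2 is lung.
Long rows with gene=DJ4, tissue=lung: min(15.9, 46.8, 87.6) = 15.9.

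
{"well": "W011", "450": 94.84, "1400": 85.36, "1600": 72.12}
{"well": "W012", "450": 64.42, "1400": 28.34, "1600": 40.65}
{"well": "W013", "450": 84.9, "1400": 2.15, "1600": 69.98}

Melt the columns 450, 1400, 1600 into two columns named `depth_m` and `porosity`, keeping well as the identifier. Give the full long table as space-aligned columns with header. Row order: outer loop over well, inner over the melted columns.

Each (well, column) pair becomes one row: 3 × 3 = 9 rows.
For example, (W011, 450) → porosity=94.84.

well  depth_m  porosity
W011  450      94.84   
W011  1400     85.36   
W011  1600     72.12   
W012  450      64.42   
W012  1400     28.34   
W012  1600     40.65   
W013  450      84.9    
W013  1400     2.15    
W013  1600     69.98   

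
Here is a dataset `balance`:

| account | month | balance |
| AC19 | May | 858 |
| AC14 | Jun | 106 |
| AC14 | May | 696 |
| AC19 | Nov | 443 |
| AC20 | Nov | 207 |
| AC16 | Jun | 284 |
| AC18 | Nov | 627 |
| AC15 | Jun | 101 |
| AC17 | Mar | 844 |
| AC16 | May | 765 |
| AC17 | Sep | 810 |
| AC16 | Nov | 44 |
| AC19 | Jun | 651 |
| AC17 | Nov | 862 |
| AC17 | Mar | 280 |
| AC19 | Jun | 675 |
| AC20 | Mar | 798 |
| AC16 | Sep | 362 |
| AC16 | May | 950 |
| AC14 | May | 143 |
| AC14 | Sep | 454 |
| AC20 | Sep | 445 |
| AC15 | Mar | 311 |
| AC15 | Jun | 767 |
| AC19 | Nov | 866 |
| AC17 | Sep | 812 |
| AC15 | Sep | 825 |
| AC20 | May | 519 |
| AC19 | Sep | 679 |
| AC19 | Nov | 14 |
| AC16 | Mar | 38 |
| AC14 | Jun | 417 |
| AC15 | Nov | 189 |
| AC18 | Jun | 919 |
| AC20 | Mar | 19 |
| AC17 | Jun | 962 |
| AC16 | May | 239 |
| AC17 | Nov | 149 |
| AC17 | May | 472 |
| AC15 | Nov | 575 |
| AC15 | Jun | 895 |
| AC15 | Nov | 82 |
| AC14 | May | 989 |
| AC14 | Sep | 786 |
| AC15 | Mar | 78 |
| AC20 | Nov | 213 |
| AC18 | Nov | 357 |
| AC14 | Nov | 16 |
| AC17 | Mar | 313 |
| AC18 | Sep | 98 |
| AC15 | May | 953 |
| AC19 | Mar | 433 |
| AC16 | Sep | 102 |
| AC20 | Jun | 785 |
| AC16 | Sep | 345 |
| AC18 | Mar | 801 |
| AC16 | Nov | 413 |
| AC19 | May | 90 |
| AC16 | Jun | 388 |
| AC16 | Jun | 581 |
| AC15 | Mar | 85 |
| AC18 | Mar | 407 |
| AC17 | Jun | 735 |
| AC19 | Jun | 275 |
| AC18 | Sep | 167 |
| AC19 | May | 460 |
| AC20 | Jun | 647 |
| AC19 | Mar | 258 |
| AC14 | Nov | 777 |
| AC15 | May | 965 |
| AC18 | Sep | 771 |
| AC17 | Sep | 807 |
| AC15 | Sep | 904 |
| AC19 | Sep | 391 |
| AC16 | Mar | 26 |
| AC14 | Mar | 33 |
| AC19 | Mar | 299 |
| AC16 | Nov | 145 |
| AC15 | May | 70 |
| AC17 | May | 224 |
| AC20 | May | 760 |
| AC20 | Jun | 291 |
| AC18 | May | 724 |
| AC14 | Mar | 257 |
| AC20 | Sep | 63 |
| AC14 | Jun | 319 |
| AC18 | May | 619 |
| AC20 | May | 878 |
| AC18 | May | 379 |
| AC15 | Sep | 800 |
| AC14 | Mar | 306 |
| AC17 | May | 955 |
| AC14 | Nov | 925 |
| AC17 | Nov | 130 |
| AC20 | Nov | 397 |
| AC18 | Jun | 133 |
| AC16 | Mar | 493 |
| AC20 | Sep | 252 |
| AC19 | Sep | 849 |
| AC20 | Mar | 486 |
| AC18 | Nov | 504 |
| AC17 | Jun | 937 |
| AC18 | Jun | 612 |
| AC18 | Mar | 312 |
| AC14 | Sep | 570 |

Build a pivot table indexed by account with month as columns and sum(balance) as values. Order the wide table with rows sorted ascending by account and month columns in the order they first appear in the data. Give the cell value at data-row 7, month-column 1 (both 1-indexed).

2157

With rows sorted ascending by account, row 7 is account=AC20. month columns in first-appearance order: May, Jun, Nov, Mar, Sep; column 1 is May.
Long rows with account=AC20, month=May: 519 + 760 + 878 = 2157.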